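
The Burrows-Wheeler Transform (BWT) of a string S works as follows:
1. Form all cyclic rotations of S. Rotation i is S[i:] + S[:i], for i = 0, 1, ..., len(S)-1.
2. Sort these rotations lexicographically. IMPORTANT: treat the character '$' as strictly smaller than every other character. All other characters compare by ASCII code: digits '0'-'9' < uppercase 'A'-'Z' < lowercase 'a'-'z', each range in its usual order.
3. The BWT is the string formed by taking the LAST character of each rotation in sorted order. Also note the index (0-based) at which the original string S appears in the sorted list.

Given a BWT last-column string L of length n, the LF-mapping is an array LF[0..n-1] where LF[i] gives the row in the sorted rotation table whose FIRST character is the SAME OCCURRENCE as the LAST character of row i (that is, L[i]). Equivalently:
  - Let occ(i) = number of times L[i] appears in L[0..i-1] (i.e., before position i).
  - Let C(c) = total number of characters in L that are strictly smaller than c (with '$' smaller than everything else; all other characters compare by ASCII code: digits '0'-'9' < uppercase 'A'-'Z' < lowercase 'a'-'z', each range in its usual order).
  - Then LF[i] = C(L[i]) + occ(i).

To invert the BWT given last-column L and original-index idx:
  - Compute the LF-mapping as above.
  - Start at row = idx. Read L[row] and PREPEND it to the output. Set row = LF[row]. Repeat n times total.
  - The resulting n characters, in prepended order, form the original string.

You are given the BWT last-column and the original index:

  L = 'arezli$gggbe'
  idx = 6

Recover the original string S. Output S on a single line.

LF mapping: 1 10 3 11 9 8 0 5 6 7 2 4
Walk LF starting at row 6, prepending L[row]:
  step 1: row=6, L[6]='$', prepend. Next row=LF[6]=0
  step 2: row=0, L[0]='a', prepend. Next row=LF[0]=1
  step 3: row=1, L[1]='r', prepend. Next row=LF[1]=10
  step 4: row=10, L[10]='b', prepend. Next row=LF[10]=2
  step 5: row=2, L[2]='e', prepend. Next row=LF[2]=3
  step 6: row=3, L[3]='z', prepend. Next row=LF[3]=11
  step 7: row=11, L[11]='e', prepend. Next row=LF[11]=4
  step 8: row=4, L[4]='l', prepend. Next row=LF[4]=9
  step 9: row=9, L[9]='g', prepend. Next row=LF[9]=7
  step 10: row=7, L[7]='g', prepend. Next row=LF[7]=5
  step 11: row=5, L[5]='i', prepend. Next row=LF[5]=8
  step 12: row=8, L[8]='g', prepend. Next row=LF[8]=6
Reversed output: gigglezebra$

Answer: gigglezebra$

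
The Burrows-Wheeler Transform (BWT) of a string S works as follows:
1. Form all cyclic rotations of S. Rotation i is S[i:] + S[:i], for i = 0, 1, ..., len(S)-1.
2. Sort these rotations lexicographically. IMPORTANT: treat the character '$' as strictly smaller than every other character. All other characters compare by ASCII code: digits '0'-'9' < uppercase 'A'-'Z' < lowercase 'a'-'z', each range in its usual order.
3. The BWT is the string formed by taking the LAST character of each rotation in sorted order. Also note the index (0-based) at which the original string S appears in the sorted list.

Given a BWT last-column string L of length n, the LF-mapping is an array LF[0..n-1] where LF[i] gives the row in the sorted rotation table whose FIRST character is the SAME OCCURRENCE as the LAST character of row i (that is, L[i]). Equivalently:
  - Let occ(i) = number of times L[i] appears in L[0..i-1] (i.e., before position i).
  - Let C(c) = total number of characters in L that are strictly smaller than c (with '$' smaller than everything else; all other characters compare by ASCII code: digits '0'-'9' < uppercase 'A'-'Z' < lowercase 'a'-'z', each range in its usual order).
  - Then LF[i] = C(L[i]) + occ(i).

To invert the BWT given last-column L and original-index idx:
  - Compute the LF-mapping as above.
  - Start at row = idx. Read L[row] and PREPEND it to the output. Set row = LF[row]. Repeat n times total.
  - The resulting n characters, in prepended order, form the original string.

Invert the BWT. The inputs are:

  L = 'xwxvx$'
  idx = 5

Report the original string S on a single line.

LF mapping: 3 2 4 1 5 0
Walk LF starting at row 5, prepending L[row]:
  step 1: row=5, L[5]='$', prepend. Next row=LF[5]=0
  step 2: row=0, L[0]='x', prepend. Next row=LF[0]=3
  step 3: row=3, L[3]='v', prepend. Next row=LF[3]=1
  step 4: row=1, L[1]='w', prepend. Next row=LF[1]=2
  step 5: row=2, L[2]='x', prepend. Next row=LF[2]=4
  step 6: row=4, L[4]='x', prepend. Next row=LF[4]=5
Reversed output: xxwvx$

Answer: xxwvx$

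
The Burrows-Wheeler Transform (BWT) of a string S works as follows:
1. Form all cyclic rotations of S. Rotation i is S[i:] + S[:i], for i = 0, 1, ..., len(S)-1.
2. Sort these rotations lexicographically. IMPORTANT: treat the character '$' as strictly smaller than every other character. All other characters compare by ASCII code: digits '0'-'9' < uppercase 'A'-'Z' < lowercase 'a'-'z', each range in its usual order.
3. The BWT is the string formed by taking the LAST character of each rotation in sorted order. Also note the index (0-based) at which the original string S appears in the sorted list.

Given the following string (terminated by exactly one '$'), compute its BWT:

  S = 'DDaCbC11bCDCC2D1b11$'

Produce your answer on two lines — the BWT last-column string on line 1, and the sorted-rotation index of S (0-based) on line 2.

Answer: 11bCD1CbCDba2C$DD1C1
14

Derivation:
All 20 rotations (rotation i = S[i:]+S[:i]):
  rot[0] = DDaCbC11bCDCC2D1b11$
  rot[1] = DaCbC11bCDCC2D1b11$D
  rot[2] = aCbC11bCDCC2D1b11$DD
  rot[3] = CbC11bCDCC2D1b11$DDa
  rot[4] = bC11bCDCC2D1b11$DDaC
  rot[5] = C11bCDCC2D1b11$DDaCb
  rot[6] = 11bCDCC2D1b11$DDaCbC
  rot[7] = 1bCDCC2D1b11$DDaCbC1
  rot[8] = bCDCC2D1b11$DDaCbC11
  rot[9] = CDCC2D1b11$DDaCbC11b
  rot[10] = DCC2D1b11$DDaCbC11bC
  rot[11] = CC2D1b11$DDaCbC11bCD
  rot[12] = C2D1b11$DDaCbC11bCDC
  rot[13] = 2D1b11$DDaCbC11bCDCC
  rot[14] = D1b11$DDaCbC11bCDCC2
  rot[15] = 1b11$DDaCbC11bCDCC2D
  rot[16] = b11$DDaCbC11bCDCC2D1
  rot[17] = 11$DDaCbC11bCDCC2D1b
  rot[18] = 1$DDaCbC11bCDCC2D1b1
  rot[19] = $DDaCbC11bCDCC2D1b11
Sorted (with $ < everything):
  sorted[0] = $DDaCbC11bCDCC2D1b11  (last char: '1')
  sorted[1] = 1$DDaCbC11bCDCC2D1b1  (last char: '1')
  sorted[2] = 11$DDaCbC11bCDCC2D1b  (last char: 'b')
  sorted[3] = 11bCDCC2D1b11$DDaCbC  (last char: 'C')
  sorted[4] = 1b11$DDaCbC11bCDCC2D  (last char: 'D')
  sorted[5] = 1bCDCC2D1b11$DDaCbC1  (last char: '1')
  sorted[6] = 2D1b11$DDaCbC11bCDCC  (last char: 'C')
  sorted[7] = C11bCDCC2D1b11$DDaCb  (last char: 'b')
  sorted[8] = C2D1b11$DDaCbC11bCDC  (last char: 'C')
  sorted[9] = CC2D1b11$DDaCbC11bCD  (last char: 'D')
  sorted[10] = CDCC2D1b11$DDaCbC11b  (last char: 'b')
  sorted[11] = CbC11bCDCC2D1b11$DDa  (last char: 'a')
  sorted[12] = D1b11$DDaCbC11bCDCC2  (last char: '2')
  sorted[13] = DCC2D1b11$DDaCbC11bC  (last char: 'C')
  sorted[14] = DDaCbC11bCDCC2D1b11$  (last char: '$')
  sorted[15] = DaCbC11bCDCC2D1b11$D  (last char: 'D')
  sorted[16] = aCbC11bCDCC2D1b11$DD  (last char: 'D')
  sorted[17] = b11$DDaCbC11bCDCC2D1  (last char: '1')
  sorted[18] = bC11bCDCC2D1b11$DDaC  (last char: 'C')
  sorted[19] = bCDCC2D1b11$DDaCbC11  (last char: '1')
Last column: 11bCD1CbCDba2C$DD1C1
Original string S is at sorted index 14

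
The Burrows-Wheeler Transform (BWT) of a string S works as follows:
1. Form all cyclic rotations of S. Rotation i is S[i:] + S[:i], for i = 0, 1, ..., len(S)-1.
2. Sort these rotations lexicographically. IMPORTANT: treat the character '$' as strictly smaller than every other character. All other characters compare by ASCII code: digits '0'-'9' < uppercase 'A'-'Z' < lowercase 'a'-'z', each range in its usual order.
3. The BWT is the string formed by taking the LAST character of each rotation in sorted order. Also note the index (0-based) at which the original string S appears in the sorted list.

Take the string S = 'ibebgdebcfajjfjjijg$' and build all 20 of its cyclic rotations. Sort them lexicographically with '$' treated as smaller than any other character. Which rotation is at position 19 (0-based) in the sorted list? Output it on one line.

All 20 rotations (rotation i = S[i:]+S[:i]):
  rot[0] = ibebgdebcfajjfjjijg$
  rot[1] = bebgdebcfajjfjjijg$i
  rot[2] = ebgdebcfajjfjjijg$ib
  rot[3] = bgdebcfajjfjjijg$ibe
  rot[4] = gdebcfajjfjjijg$ibeb
  rot[5] = debcfajjfjjijg$ibebg
  rot[6] = ebcfajjfjjijg$ibebgd
  rot[7] = bcfajjfjjijg$ibebgde
  rot[8] = cfajjfjjijg$ibebgdeb
  rot[9] = fajjfjjijg$ibebgdebc
  rot[10] = ajjfjjijg$ibebgdebcf
  rot[11] = jjfjjijg$ibebgdebcfa
  rot[12] = jfjjijg$ibebgdebcfaj
  rot[13] = fjjijg$ibebgdebcfajj
  rot[14] = jjijg$ibebgdebcfajjf
  rot[15] = jijg$ibebgdebcfajjfj
  rot[16] = ijg$ibebgdebcfajjfjj
  rot[17] = jg$ibebgdebcfajjfjji
  rot[18] = g$ibebgdebcfajjfjjij
  rot[19] = $ibebgdebcfajjfjjijg
Sorted (with $ < everything):
  sorted[0] = $ibebgdebcfajjfjjijg
  sorted[1] = ajjfjjijg$ibebgdebcf
  sorted[2] = bcfajjfjjijg$ibebgde
  sorted[3] = bebgdebcfajjfjjijg$i
  sorted[4] = bgdebcfajjfjjijg$ibe
  sorted[5] = cfajjfjjijg$ibebgdeb
  sorted[6] = debcfajjfjjijg$ibebg
  sorted[7] = ebcfajjfjjijg$ibebgd
  sorted[8] = ebgdebcfajjfjjijg$ib
  sorted[9] = fajjfjjijg$ibebgdebc
  sorted[10] = fjjijg$ibebgdebcfajj
  sorted[11] = g$ibebgdebcfajjfjjij
  sorted[12] = gdebcfajjfjjijg$ibeb
  sorted[13] = ibebgdebcfajjfjjijg$
  sorted[14] = ijg$ibebgdebcfajjfjj
  sorted[15] = jfjjijg$ibebgdebcfaj
  sorted[16] = jg$ibebgdebcfajjfjji
  sorted[17] = jijg$ibebgdebcfajjfj
  sorted[18] = jjfjjijg$ibebgdebcfa
  sorted[19] = jjijg$ibebgdebcfajjf
sorted[19] = jjijg$ibebgdebcfajjf

Answer: jjijg$ibebgdebcfajjf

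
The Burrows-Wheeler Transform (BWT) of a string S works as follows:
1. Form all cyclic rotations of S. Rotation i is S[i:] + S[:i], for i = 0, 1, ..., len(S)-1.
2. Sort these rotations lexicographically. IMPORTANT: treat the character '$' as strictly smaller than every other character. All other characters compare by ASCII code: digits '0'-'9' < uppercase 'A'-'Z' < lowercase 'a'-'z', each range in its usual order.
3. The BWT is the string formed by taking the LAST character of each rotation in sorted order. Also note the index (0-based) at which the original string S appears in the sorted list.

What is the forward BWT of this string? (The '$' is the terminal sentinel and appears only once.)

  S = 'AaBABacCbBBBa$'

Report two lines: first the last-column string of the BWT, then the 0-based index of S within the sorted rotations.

All 14 rotations (rotation i = S[i:]+S[:i]):
  rot[0] = AaBABacCbBBBa$
  rot[1] = aBABacCbBBBa$A
  rot[2] = BABacCbBBBa$Aa
  rot[3] = ABacCbBBBa$AaB
  rot[4] = BacCbBBBa$AaBA
  rot[5] = acCbBBBa$AaBAB
  rot[6] = cCbBBBa$AaBABa
  rot[7] = CbBBBa$AaBABac
  rot[8] = bBBBa$AaBABacC
  rot[9] = BBBa$AaBABacCb
  rot[10] = BBa$AaBABacCbB
  rot[11] = Ba$AaBABacCbBB
  rot[12] = a$AaBABacCbBBB
  rot[13] = $AaBABacCbBBBa
Sorted (with $ < everything):
  sorted[0] = $AaBABacCbBBBa  (last char: 'a')
  sorted[1] = ABacCbBBBa$AaB  (last char: 'B')
  sorted[2] = AaBABacCbBBBa$  (last char: '$')
  sorted[3] = BABacCbBBBa$Aa  (last char: 'a')
  sorted[4] = BBBa$AaBABacCb  (last char: 'b')
  sorted[5] = BBa$AaBABacCbB  (last char: 'B')
  sorted[6] = Ba$AaBABacCbBB  (last char: 'B')
  sorted[7] = BacCbBBBa$AaBA  (last char: 'A')
  sorted[8] = CbBBBa$AaBABac  (last char: 'c')
  sorted[9] = a$AaBABacCbBBB  (last char: 'B')
  sorted[10] = aBABacCbBBBa$A  (last char: 'A')
  sorted[11] = acCbBBBa$AaBAB  (last char: 'B')
  sorted[12] = bBBBa$AaBABacC  (last char: 'C')
  sorted[13] = cCbBBBa$AaBABa  (last char: 'a')
Last column: aB$abBBAcBABCa
Original string S is at sorted index 2

Answer: aB$abBBAcBABCa
2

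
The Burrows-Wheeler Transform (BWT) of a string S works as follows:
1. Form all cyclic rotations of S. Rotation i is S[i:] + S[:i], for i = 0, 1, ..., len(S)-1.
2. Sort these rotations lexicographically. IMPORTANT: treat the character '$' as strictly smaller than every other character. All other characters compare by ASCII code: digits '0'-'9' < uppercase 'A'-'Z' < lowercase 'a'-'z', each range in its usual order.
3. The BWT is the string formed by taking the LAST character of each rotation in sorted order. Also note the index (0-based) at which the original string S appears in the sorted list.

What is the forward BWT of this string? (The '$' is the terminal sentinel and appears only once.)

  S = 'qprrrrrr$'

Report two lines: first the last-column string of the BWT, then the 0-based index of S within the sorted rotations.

All 9 rotations (rotation i = S[i:]+S[:i]):
  rot[0] = qprrrrrr$
  rot[1] = prrrrrr$q
  rot[2] = rrrrrr$qp
  rot[3] = rrrrr$qpr
  rot[4] = rrrr$qprr
  rot[5] = rrr$qprrr
  rot[6] = rr$qprrrr
  rot[7] = r$qprrrrr
  rot[8] = $qprrrrrr
Sorted (with $ < everything):
  sorted[0] = $qprrrrrr  (last char: 'r')
  sorted[1] = prrrrrr$q  (last char: 'q')
  sorted[2] = qprrrrrr$  (last char: '$')
  sorted[3] = r$qprrrrr  (last char: 'r')
  sorted[4] = rr$qprrrr  (last char: 'r')
  sorted[5] = rrr$qprrr  (last char: 'r')
  sorted[6] = rrrr$qprr  (last char: 'r')
  sorted[7] = rrrrr$qpr  (last char: 'r')
  sorted[8] = rrrrrr$qp  (last char: 'p')
Last column: rq$rrrrrp
Original string S is at sorted index 2

Answer: rq$rrrrrp
2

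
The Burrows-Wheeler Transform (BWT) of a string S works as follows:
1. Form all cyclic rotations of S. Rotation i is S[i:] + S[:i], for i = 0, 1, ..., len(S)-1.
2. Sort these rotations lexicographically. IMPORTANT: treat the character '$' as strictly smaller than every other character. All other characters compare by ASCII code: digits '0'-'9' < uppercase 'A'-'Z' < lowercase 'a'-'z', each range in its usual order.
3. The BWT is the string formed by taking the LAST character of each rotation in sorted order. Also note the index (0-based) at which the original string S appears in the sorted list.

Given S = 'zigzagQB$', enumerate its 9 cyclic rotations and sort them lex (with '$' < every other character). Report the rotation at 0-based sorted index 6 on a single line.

All 9 rotations (rotation i = S[i:]+S[:i]):
  rot[0] = zigzagQB$
  rot[1] = igzagQB$z
  rot[2] = gzagQB$zi
  rot[3] = zagQB$zig
  rot[4] = agQB$zigz
  rot[5] = gQB$zigza
  rot[6] = QB$zigzag
  rot[7] = B$zigzagQ
  rot[8] = $zigzagQB
Sorted (with $ < everything):
  sorted[0] = $zigzagQB
  sorted[1] = B$zigzagQ
  sorted[2] = QB$zigzag
  sorted[3] = agQB$zigz
  sorted[4] = gQB$zigza
  sorted[5] = gzagQB$zi
  sorted[6] = igzagQB$z
  sorted[7] = zagQB$zig
  sorted[8] = zigzagQB$
sorted[6] = igzagQB$z

Answer: igzagQB$z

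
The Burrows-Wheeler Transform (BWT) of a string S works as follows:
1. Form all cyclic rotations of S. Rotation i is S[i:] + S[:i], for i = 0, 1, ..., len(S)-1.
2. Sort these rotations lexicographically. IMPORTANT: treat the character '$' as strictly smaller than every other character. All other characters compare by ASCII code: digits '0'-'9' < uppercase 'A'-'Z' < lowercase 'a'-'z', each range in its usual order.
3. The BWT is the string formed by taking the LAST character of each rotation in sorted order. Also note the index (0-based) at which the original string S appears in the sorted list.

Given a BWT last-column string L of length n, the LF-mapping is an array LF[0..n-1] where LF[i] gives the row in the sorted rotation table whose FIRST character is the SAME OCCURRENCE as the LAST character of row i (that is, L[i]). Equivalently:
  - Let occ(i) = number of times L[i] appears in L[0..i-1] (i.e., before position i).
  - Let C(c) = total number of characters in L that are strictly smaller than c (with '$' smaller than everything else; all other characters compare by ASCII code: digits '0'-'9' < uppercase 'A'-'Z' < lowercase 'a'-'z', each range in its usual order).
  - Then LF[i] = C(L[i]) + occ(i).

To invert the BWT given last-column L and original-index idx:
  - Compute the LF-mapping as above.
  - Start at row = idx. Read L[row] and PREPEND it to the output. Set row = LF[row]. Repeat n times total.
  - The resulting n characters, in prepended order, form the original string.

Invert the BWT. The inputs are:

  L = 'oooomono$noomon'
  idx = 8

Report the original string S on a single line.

Answer: omoonoooomnono$

Derivation:
LF mapping: 6 7 8 9 1 10 3 11 0 4 12 13 2 14 5
Walk LF starting at row 8, prepending L[row]:
  step 1: row=8, L[8]='$', prepend. Next row=LF[8]=0
  step 2: row=0, L[0]='o', prepend. Next row=LF[0]=6
  step 3: row=6, L[6]='n', prepend. Next row=LF[6]=3
  step 4: row=3, L[3]='o', prepend. Next row=LF[3]=9
  step 5: row=9, L[9]='n', prepend. Next row=LF[9]=4
  step 6: row=4, L[4]='m', prepend. Next row=LF[4]=1
  step 7: row=1, L[1]='o', prepend. Next row=LF[1]=7
  step 8: row=7, L[7]='o', prepend. Next row=LF[7]=11
  step 9: row=11, L[11]='o', prepend. Next row=LF[11]=13
  step 10: row=13, L[13]='o', prepend. Next row=LF[13]=14
  step 11: row=14, L[14]='n', prepend. Next row=LF[14]=5
  step 12: row=5, L[5]='o', prepend. Next row=LF[5]=10
  step 13: row=10, L[10]='o', prepend. Next row=LF[10]=12
  step 14: row=12, L[12]='m', prepend. Next row=LF[12]=2
  step 15: row=2, L[2]='o', prepend. Next row=LF[2]=8
Reversed output: omoonoooomnono$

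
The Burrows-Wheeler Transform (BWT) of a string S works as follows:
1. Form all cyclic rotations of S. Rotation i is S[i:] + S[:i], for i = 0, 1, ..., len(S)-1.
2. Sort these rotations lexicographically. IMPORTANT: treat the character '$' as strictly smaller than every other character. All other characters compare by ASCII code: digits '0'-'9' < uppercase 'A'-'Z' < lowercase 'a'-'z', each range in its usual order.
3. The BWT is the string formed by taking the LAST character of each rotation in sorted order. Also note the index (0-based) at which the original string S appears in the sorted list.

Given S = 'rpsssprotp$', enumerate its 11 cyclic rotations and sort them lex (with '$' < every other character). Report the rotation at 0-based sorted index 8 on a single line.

All 11 rotations (rotation i = S[i:]+S[:i]):
  rot[0] = rpsssprotp$
  rot[1] = psssprotp$r
  rot[2] = sssprotp$rp
  rot[3] = ssprotp$rps
  rot[4] = sprotp$rpss
  rot[5] = protp$rpsss
  rot[6] = rotp$rpsssp
  rot[7] = otp$rpssspr
  rot[8] = tp$rpssspro
  rot[9] = p$rpsssprot
  rot[10] = $rpsssprotp
Sorted (with $ < everything):
  sorted[0] = $rpsssprotp
  sorted[1] = otp$rpssspr
  sorted[2] = p$rpsssprot
  sorted[3] = protp$rpsss
  sorted[4] = psssprotp$r
  sorted[5] = rotp$rpsssp
  sorted[6] = rpsssprotp$
  sorted[7] = sprotp$rpss
  sorted[8] = ssprotp$rps
  sorted[9] = sssprotp$rp
  sorted[10] = tp$rpssspro
sorted[8] = ssprotp$rps

Answer: ssprotp$rps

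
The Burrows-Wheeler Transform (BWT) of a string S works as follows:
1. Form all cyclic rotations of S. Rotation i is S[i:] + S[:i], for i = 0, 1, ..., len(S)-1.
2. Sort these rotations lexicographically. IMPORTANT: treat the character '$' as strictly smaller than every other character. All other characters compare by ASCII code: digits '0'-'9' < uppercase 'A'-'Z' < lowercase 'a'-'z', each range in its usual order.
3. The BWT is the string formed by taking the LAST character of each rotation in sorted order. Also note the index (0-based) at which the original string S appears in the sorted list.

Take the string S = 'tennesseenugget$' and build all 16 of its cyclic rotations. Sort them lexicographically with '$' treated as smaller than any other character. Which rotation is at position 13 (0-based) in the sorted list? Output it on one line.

All 16 rotations (rotation i = S[i:]+S[:i]):
  rot[0] = tennesseenugget$
  rot[1] = ennesseenugget$t
  rot[2] = nnesseenugget$te
  rot[3] = nesseenugget$ten
  rot[4] = esseenugget$tenn
  rot[5] = sseenugget$tenne
  rot[6] = seenugget$tennes
  rot[7] = eenugget$tenness
  rot[8] = enugget$tennesse
  rot[9] = nugget$tennessee
  rot[10] = ugget$tennesseen
  rot[11] = gget$tennesseenu
  rot[12] = get$tennesseenug
  rot[13] = et$tennesseenugg
  rot[14] = t$tennesseenugge
  rot[15] = $tennesseenugget
Sorted (with $ < everything):
  sorted[0] = $tennesseenugget
  sorted[1] = eenugget$tenness
  sorted[2] = ennesseenugget$t
  sorted[3] = enugget$tennesse
  sorted[4] = esseenugget$tenn
  sorted[5] = et$tennesseenugg
  sorted[6] = get$tennesseenug
  sorted[7] = gget$tennesseenu
  sorted[8] = nesseenugget$ten
  sorted[9] = nnesseenugget$te
  sorted[10] = nugget$tennessee
  sorted[11] = seenugget$tennes
  sorted[12] = sseenugget$tenne
  sorted[13] = t$tennesseenugge
  sorted[14] = tennesseenugget$
  sorted[15] = ugget$tennesseen
sorted[13] = t$tennesseenugge

Answer: t$tennesseenugge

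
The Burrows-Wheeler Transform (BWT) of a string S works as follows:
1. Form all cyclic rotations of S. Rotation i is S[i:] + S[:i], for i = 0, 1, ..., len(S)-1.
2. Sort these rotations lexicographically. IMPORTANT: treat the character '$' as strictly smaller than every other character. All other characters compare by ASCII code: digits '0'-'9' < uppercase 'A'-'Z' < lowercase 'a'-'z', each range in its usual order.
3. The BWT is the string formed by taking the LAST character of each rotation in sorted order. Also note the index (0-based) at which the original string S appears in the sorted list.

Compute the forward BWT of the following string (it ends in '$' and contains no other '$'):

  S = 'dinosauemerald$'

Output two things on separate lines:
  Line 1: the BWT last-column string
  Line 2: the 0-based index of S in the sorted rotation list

All 15 rotations (rotation i = S[i:]+S[:i]):
  rot[0] = dinosauemerald$
  rot[1] = inosauemerald$d
  rot[2] = nosauemerald$di
  rot[3] = osauemerald$din
  rot[4] = sauemerald$dino
  rot[5] = auemerald$dinos
  rot[6] = uemerald$dinosa
  rot[7] = emerald$dinosau
  rot[8] = merald$dinosaue
  rot[9] = erald$dinosauem
  rot[10] = rald$dinosaueme
  rot[11] = ald$dinosauemer
  rot[12] = ld$dinosauemera
  rot[13] = d$dinosauemeral
  rot[14] = $dinosauemerald
Sorted (with $ < everything):
  sorted[0] = $dinosauemerald  (last char: 'd')
  sorted[1] = ald$dinosauemer  (last char: 'r')
  sorted[2] = auemerald$dinos  (last char: 's')
  sorted[3] = d$dinosauemeral  (last char: 'l')
  sorted[4] = dinosauemerald$  (last char: '$')
  sorted[5] = emerald$dinosau  (last char: 'u')
  sorted[6] = erald$dinosauem  (last char: 'm')
  sorted[7] = inosauemerald$d  (last char: 'd')
  sorted[8] = ld$dinosauemera  (last char: 'a')
  sorted[9] = merald$dinosaue  (last char: 'e')
  sorted[10] = nosauemerald$di  (last char: 'i')
  sorted[11] = osauemerald$din  (last char: 'n')
  sorted[12] = rald$dinosaueme  (last char: 'e')
  sorted[13] = sauemerald$dino  (last char: 'o')
  sorted[14] = uemerald$dinosa  (last char: 'a')
Last column: drsl$umdaeineoa
Original string S is at sorted index 4

Answer: drsl$umdaeineoa
4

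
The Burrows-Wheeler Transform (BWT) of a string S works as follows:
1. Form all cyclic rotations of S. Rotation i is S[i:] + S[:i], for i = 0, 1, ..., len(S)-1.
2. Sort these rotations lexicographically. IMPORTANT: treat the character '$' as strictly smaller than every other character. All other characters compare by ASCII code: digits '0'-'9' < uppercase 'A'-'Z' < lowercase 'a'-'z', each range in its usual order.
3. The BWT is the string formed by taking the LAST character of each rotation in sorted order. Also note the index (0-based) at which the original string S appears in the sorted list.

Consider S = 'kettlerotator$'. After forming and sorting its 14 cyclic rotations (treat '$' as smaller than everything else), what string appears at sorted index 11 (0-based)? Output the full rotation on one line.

Answer: tlerotator$ket

Derivation:
All 14 rotations (rotation i = S[i:]+S[:i]):
  rot[0] = kettlerotator$
  rot[1] = ettlerotator$k
  rot[2] = ttlerotator$ke
  rot[3] = tlerotator$ket
  rot[4] = lerotator$kett
  rot[5] = erotator$kettl
  rot[6] = rotator$kettle
  rot[7] = otator$kettler
  rot[8] = tator$kettlero
  rot[9] = ator$kettlerot
  rot[10] = tor$kettlerota
  rot[11] = or$kettlerotat
  rot[12] = r$kettlerotato
  rot[13] = $kettlerotator
Sorted (with $ < everything):
  sorted[0] = $kettlerotator
  sorted[1] = ator$kettlerot
  sorted[2] = erotator$kettl
  sorted[3] = ettlerotator$k
  sorted[4] = kettlerotator$
  sorted[5] = lerotator$kett
  sorted[6] = or$kettlerotat
  sorted[7] = otator$kettler
  sorted[8] = r$kettlerotato
  sorted[9] = rotator$kettle
  sorted[10] = tator$kettlero
  sorted[11] = tlerotator$ket
  sorted[12] = tor$kettlerota
  sorted[13] = ttlerotator$ke
sorted[11] = tlerotator$ket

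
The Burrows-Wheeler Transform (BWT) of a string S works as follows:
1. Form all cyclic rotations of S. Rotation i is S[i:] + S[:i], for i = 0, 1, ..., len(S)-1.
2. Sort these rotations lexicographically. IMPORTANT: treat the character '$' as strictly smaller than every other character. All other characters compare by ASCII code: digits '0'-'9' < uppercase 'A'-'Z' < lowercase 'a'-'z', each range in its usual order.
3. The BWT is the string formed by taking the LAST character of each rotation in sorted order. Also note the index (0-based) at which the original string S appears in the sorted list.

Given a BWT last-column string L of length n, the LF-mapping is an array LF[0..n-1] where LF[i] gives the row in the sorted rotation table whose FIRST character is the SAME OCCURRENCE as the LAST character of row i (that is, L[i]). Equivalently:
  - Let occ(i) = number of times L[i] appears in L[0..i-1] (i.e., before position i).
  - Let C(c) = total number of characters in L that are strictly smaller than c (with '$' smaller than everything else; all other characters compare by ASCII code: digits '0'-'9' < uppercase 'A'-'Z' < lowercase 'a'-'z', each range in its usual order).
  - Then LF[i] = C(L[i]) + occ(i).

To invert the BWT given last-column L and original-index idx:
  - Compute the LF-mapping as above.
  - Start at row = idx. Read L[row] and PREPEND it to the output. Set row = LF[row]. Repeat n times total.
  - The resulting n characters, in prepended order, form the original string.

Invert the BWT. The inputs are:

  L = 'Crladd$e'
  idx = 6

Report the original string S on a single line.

Answer: ladderC$

Derivation:
LF mapping: 1 7 6 2 3 4 0 5
Walk LF starting at row 6, prepending L[row]:
  step 1: row=6, L[6]='$', prepend. Next row=LF[6]=0
  step 2: row=0, L[0]='C', prepend. Next row=LF[0]=1
  step 3: row=1, L[1]='r', prepend. Next row=LF[1]=7
  step 4: row=7, L[7]='e', prepend. Next row=LF[7]=5
  step 5: row=5, L[5]='d', prepend. Next row=LF[5]=4
  step 6: row=4, L[4]='d', prepend. Next row=LF[4]=3
  step 7: row=3, L[3]='a', prepend. Next row=LF[3]=2
  step 8: row=2, L[2]='l', prepend. Next row=LF[2]=6
Reversed output: ladderC$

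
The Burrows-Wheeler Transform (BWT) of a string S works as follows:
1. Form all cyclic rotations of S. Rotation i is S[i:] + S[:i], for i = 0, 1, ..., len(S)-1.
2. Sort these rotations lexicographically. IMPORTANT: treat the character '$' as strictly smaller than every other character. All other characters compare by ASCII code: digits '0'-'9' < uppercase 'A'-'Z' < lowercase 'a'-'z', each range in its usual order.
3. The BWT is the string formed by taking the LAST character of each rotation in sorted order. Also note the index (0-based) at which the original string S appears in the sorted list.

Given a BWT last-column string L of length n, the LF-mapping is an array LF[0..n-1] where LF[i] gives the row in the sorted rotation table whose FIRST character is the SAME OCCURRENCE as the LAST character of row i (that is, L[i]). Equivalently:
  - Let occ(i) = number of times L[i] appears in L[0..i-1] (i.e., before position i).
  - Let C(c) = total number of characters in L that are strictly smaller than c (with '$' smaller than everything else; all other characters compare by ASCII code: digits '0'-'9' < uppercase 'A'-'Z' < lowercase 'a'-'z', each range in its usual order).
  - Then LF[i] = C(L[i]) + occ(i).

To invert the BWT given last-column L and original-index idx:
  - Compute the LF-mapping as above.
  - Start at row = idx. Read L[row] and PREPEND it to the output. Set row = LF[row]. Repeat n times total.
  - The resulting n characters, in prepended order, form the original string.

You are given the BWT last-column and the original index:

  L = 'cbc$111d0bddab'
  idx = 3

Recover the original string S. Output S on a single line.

Answer: 1adc11b0bddbc$

Derivation:
LF mapping: 9 6 10 0 2 3 4 11 1 7 12 13 5 8
Walk LF starting at row 3, prepending L[row]:
  step 1: row=3, L[3]='$', prepend. Next row=LF[3]=0
  step 2: row=0, L[0]='c', prepend. Next row=LF[0]=9
  step 3: row=9, L[9]='b', prepend. Next row=LF[9]=7
  step 4: row=7, L[7]='d', prepend. Next row=LF[7]=11
  step 5: row=11, L[11]='d', prepend. Next row=LF[11]=13
  step 6: row=13, L[13]='b', prepend. Next row=LF[13]=8
  step 7: row=8, L[8]='0', prepend. Next row=LF[8]=1
  step 8: row=1, L[1]='b', prepend. Next row=LF[1]=6
  step 9: row=6, L[6]='1', prepend. Next row=LF[6]=4
  step 10: row=4, L[4]='1', prepend. Next row=LF[4]=2
  step 11: row=2, L[2]='c', prepend. Next row=LF[2]=10
  step 12: row=10, L[10]='d', prepend. Next row=LF[10]=12
  step 13: row=12, L[12]='a', prepend. Next row=LF[12]=5
  step 14: row=5, L[5]='1', prepend. Next row=LF[5]=3
Reversed output: 1adc11b0bddbc$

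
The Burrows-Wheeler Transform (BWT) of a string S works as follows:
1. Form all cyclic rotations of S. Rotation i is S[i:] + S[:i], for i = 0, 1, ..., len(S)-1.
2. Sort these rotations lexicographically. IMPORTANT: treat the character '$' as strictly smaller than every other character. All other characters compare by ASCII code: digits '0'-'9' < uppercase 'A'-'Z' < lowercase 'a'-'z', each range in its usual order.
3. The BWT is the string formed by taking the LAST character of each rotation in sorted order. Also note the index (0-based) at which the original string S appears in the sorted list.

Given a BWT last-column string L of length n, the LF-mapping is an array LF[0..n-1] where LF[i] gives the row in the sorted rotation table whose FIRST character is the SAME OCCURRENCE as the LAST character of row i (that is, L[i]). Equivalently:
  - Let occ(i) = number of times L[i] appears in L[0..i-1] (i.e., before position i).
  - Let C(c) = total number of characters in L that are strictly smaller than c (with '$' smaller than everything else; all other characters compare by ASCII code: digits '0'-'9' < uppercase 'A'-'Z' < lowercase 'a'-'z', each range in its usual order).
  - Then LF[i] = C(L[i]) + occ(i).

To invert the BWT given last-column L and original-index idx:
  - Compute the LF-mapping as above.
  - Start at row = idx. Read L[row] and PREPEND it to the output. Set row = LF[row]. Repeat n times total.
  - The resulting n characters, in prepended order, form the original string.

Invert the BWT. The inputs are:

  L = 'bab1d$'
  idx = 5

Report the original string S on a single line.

LF mapping: 3 2 4 1 5 0
Walk LF starting at row 5, prepending L[row]:
  step 1: row=5, L[5]='$', prepend. Next row=LF[5]=0
  step 2: row=0, L[0]='b', prepend. Next row=LF[0]=3
  step 3: row=3, L[3]='1', prepend. Next row=LF[3]=1
  step 4: row=1, L[1]='a', prepend. Next row=LF[1]=2
  step 5: row=2, L[2]='b', prepend. Next row=LF[2]=4
  step 6: row=4, L[4]='d', prepend. Next row=LF[4]=5
Reversed output: dba1b$

Answer: dba1b$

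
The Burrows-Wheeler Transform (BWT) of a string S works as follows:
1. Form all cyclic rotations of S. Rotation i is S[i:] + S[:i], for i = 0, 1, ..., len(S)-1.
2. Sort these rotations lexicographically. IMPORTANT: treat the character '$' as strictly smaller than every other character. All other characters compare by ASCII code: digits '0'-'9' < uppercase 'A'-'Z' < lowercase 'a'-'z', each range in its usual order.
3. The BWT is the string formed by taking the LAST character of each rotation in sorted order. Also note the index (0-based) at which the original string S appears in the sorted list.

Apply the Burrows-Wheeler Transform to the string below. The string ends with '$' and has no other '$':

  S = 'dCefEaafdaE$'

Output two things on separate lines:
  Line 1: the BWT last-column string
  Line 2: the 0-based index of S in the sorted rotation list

Answer: EdafdEa$fCea
7

Derivation:
All 12 rotations (rotation i = S[i:]+S[:i]):
  rot[0] = dCefEaafdaE$
  rot[1] = CefEaafdaE$d
  rot[2] = efEaafdaE$dC
  rot[3] = fEaafdaE$dCe
  rot[4] = EaafdaE$dCef
  rot[5] = aafdaE$dCefE
  rot[6] = afdaE$dCefEa
  rot[7] = fdaE$dCefEaa
  rot[8] = daE$dCefEaaf
  rot[9] = aE$dCefEaafd
  rot[10] = E$dCefEaafda
  rot[11] = $dCefEaafdaE
Sorted (with $ < everything):
  sorted[0] = $dCefEaafdaE  (last char: 'E')
  sorted[1] = CefEaafdaE$d  (last char: 'd')
  sorted[2] = E$dCefEaafda  (last char: 'a')
  sorted[3] = EaafdaE$dCef  (last char: 'f')
  sorted[4] = aE$dCefEaafd  (last char: 'd')
  sorted[5] = aafdaE$dCefE  (last char: 'E')
  sorted[6] = afdaE$dCefEa  (last char: 'a')
  sorted[7] = dCefEaafdaE$  (last char: '$')
  sorted[8] = daE$dCefEaaf  (last char: 'f')
  sorted[9] = efEaafdaE$dC  (last char: 'C')
  sorted[10] = fEaafdaE$dCe  (last char: 'e')
  sorted[11] = fdaE$dCefEaa  (last char: 'a')
Last column: EdafdEa$fCea
Original string S is at sorted index 7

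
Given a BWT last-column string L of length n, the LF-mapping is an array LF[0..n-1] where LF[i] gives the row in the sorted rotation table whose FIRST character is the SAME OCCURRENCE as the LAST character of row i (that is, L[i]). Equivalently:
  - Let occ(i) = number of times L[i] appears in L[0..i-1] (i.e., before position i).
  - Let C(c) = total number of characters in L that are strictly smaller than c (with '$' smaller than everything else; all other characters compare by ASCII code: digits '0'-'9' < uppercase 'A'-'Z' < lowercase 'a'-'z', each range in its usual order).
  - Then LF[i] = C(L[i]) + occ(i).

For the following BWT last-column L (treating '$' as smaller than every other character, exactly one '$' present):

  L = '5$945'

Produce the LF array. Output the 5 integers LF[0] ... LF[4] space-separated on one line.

Char counts: '$':1, '4':1, '5':2, '9':1
C (first-col start): C('$')=0, C('4')=1, C('5')=2, C('9')=4
L[0]='5': occ=0, LF[0]=C('5')+0=2+0=2
L[1]='$': occ=0, LF[1]=C('$')+0=0+0=0
L[2]='9': occ=0, LF[2]=C('9')+0=4+0=4
L[3]='4': occ=0, LF[3]=C('4')+0=1+0=1
L[4]='5': occ=1, LF[4]=C('5')+1=2+1=3

Answer: 2 0 4 1 3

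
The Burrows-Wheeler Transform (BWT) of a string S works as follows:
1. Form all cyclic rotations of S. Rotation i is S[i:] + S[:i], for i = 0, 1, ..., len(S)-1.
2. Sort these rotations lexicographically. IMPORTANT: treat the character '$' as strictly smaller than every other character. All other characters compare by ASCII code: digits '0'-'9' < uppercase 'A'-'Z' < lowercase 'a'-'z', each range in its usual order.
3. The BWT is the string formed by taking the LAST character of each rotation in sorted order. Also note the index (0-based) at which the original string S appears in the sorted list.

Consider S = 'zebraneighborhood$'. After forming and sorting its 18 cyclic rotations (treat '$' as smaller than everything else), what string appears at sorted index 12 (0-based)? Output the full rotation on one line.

All 18 rotations (rotation i = S[i:]+S[:i]):
  rot[0] = zebraneighborhood$
  rot[1] = ebraneighborhood$z
  rot[2] = braneighborhood$ze
  rot[3] = raneighborhood$zeb
  rot[4] = aneighborhood$zebr
  rot[5] = neighborhood$zebra
  rot[6] = eighborhood$zebran
  rot[7] = ighborhood$zebrane
  rot[8] = ghborhood$zebranei
  rot[9] = hborhood$zebraneig
  rot[10] = borhood$zebraneigh
  rot[11] = orhood$zebraneighb
  rot[12] = rhood$zebraneighbo
  rot[13] = hood$zebraneighbor
  rot[14] = ood$zebraneighborh
  rot[15] = od$zebraneighborho
  rot[16] = d$zebraneighborhoo
  rot[17] = $zebraneighborhood
Sorted (with $ < everything):
  sorted[0] = $zebraneighborhood
  sorted[1] = aneighborhood$zebr
  sorted[2] = borhood$zebraneigh
  sorted[3] = braneighborhood$ze
  sorted[4] = d$zebraneighborhoo
  sorted[5] = ebraneighborhood$z
  sorted[6] = eighborhood$zebran
  sorted[7] = ghborhood$zebranei
  sorted[8] = hborhood$zebraneig
  sorted[9] = hood$zebraneighbor
  sorted[10] = ighborhood$zebrane
  sorted[11] = neighborhood$zebra
  sorted[12] = od$zebraneighborho
  sorted[13] = ood$zebraneighborh
  sorted[14] = orhood$zebraneighb
  sorted[15] = raneighborhood$zeb
  sorted[16] = rhood$zebraneighbo
  sorted[17] = zebraneighborhood$
sorted[12] = od$zebraneighborho

Answer: od$zebraneighborho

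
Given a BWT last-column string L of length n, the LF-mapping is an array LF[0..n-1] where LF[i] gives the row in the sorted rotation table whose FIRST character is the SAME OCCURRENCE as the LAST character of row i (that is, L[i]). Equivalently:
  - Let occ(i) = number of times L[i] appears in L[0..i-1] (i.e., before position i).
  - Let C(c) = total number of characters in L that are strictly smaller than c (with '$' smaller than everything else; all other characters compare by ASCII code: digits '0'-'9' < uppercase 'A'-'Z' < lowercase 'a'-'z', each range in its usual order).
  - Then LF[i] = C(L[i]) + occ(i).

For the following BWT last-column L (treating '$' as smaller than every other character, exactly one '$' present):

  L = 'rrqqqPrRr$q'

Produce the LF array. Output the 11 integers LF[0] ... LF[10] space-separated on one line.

Answer: 7 8 3 4 5 1 9 2 10 0 6

Derivation:
Char counts: '$':1, 'P':1, 'R':1, 'q':4, 'r':4
C (first-col start): C('$')=0, C('P')=1, C('R')=2, C('q')=3, C('r')=7
L[0]='r': occ=0, LF[0]=C('r')+0=7+0=7
L[1]='r': occ=1, LF[1]=C('r')+1=7+1=8
L[2]='q': occ=0, LF[2]=C('q')+0=3+0=3
L[3]='q': occ=1, LF[3]=C('q')+1=3+1=4
L[4]='q': occ=2, LF[4]=C('q')+2=3+2=5
L[5]='P': occ=0, LF[5]=C('P')+0=1+0=1
L[6]='r': occ=2, LF[6]=C('r')+2=7+2=9
L[7]='R': occ=0, LF[7]=C('R')+0=2+0=2
L[8]='r': occ=3, LF[8]=C('r')+3=7+3=10
L[9]='$': occ=0, LF[9]=C('$')+0=0+0=0
L[10]='q': occ=3, LF[10]=C('q')+3=3+3=6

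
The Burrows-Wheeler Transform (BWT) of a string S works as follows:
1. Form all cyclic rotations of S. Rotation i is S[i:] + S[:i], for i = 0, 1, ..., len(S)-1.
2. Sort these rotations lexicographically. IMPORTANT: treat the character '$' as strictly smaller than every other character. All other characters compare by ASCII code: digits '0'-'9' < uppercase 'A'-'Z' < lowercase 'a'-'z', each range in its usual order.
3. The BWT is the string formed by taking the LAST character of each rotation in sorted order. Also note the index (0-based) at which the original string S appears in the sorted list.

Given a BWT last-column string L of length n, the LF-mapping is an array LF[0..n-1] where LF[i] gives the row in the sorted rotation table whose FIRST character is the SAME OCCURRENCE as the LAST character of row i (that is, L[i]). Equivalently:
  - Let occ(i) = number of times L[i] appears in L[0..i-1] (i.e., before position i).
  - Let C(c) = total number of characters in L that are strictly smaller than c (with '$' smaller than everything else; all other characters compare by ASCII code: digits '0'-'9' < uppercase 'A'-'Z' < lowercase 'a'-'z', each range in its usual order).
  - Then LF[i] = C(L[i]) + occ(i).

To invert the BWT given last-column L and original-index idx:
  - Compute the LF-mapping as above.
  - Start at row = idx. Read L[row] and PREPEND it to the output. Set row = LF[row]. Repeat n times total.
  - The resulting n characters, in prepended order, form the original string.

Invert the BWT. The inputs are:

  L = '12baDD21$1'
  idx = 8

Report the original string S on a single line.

Answer: a1b1D2D21$

Derivation:
LF mapping: 1 4 9 8 6 7 5 2 0 3
Walk LF starting at row 8, prepending L[row]:
  step 1: row=8, L[8]='$', prepend. Next row=LF[8]=0
  step 2: row=0, L[0]='1', prepend. Next row=LF[0]=1
  step 3: row=1, L[1]='2', prepend. Next row=LF[1]=4
  step 4: row=4, L[4]='D', prepend. Next row=LF[4]=6
  step 5: row=6, L[6]='2', prepend. Next row=LF[6]=5
  step 6: row=5, L[5]='D', prepend. Next row=LF[5]=7
  step 7: row=7, L[7]='1', prepend. Next row=LF[7]=2
  step 8: row=2, L[2]='b', prepend. Next row=LF[2]=9
  step 9: row=9, L[9]='1', prepend. Next row=LF[9]=3
  step 10: row=3, L[3]='a', prepend. Next row=LF[3]=8
Reversed output: a1b1D2D21$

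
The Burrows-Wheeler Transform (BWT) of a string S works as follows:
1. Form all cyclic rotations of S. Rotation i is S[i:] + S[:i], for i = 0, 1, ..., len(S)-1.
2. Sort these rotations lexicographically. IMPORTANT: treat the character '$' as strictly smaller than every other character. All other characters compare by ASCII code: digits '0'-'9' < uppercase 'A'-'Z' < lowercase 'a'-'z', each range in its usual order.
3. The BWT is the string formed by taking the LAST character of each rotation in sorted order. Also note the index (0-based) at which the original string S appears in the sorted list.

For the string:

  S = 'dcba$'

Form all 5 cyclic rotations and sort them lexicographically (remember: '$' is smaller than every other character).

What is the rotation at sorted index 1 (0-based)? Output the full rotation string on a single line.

All 5 rotations (rotation i = S[i:]+S[:i]):
  rot[0] = dcba$
  rot[1] = cba$d
  rot[2] = ba$dc
  rot[3] = a$dcb
  rot[4] = $dcba
Sorted (with $ < everything):
  sorted[0] = $dcba
  sorted[1] = a$dcb
  sorted[2] = ba$dc
  sorted[3] = cba$d
  sorted[4] = dcba$
sorted[1] = a$dcb

Answer: a$dcb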